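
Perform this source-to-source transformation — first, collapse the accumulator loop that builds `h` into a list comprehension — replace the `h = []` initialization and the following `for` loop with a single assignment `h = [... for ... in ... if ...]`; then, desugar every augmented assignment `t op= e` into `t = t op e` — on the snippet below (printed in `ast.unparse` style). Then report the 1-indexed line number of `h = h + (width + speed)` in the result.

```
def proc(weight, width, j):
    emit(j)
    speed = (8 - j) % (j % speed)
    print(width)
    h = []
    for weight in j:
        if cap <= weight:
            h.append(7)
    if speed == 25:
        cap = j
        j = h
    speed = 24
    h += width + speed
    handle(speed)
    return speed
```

Transformed code:
def proc(weight, width, j):
    emit(j)
    speed = (8 - j) % (j % speed)
    print(width)
    h = [7 for weight in j if cap <= weight]
    if speed == 25:
        cap = j
        j = h
    speed = 24
    h = h + (width + speed)
    handle(speed)
    return speed

10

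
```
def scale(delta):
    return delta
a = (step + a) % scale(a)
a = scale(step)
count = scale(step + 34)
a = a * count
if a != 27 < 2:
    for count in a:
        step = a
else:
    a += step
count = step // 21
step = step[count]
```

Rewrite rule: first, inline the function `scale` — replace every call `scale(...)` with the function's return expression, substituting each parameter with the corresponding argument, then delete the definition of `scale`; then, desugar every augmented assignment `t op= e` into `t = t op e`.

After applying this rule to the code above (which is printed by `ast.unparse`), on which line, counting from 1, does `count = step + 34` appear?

Transformed code:
a = (step + a) % a
a = step
count = step + 34
a = a * count
if a != 27 < 2:
    for count in a:
        step = a
else:
    a = a + step
count = step // 21
step = step[count]

3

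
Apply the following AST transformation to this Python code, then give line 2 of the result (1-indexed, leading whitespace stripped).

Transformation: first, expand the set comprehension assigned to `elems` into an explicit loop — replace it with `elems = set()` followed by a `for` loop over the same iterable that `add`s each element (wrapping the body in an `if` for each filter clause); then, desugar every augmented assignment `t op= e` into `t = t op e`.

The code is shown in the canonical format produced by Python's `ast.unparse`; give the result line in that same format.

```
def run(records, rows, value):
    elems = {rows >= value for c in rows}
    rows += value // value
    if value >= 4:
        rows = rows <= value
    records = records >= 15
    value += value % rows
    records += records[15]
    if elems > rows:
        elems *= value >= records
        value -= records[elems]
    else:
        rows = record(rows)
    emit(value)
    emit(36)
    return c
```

Transformed code:
def run(records, rows, value):
    elems = set()
    for c in rows:
        elems.add(rows >= value)
    rows = rows + value // value
    if value >= 4:
        rows = rows <= value
    records = records >= 15
    value = value + value % rows
    records = records + records[15]
    if elems > rows:
        elems = elems * (value >= records)
        value = value - records[elems]
    else:
        rows = record(rows)
    emit(value)
    emit(36)
    return c

elems = set()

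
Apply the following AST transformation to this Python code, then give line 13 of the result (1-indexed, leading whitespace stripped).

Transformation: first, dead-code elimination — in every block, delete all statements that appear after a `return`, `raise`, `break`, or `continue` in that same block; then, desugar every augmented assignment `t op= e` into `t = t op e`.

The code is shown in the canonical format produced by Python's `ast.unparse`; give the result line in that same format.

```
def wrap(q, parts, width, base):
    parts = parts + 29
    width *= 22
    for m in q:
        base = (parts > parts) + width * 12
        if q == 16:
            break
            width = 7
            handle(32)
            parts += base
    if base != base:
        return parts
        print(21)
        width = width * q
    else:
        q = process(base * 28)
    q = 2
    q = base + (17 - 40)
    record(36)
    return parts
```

Transformed code:
def wrap(q, parts, width, base):
    parts = parts + 29
    width = width * 22
    for m in q:
        base = (parts > parts) + width * 12
        if q == 16:
            break
    if base != base:
        return parts
    else:
        q = process(base * 28)
    q = 2
    q = base + (17 - 40)
    record(36)
    return parts

q = base + (17 - 40)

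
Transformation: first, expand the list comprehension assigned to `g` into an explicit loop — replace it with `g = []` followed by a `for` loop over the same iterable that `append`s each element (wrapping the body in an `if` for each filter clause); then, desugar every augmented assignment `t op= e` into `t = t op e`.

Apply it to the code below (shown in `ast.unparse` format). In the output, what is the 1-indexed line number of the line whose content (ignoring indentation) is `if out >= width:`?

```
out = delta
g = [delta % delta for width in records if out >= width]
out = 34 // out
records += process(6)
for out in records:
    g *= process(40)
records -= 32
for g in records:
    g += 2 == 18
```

Transformed code:
out = delta
g = []
for width in records:
    if out >= width:
        g.append(delta % delta)
out = 34 // out
records = records + process(6)
for out in records:
    g = g * process(40)
records = records - 32
for g in records:
    g = g + (2 == 18)

4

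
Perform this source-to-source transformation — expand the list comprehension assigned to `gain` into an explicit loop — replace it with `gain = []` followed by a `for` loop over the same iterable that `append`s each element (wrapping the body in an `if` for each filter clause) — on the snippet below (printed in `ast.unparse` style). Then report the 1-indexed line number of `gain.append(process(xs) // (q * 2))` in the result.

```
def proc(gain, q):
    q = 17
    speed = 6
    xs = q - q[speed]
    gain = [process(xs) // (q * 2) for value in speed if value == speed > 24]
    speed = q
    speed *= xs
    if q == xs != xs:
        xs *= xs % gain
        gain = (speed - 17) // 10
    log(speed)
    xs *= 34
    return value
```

8

Transformed code:
def proc(gain, q):
    q = 17
    speed = 6
    xs = q - q[speed]
    gain = []
    for value in speed:
        if value == speed > 24:
            gain.append(process(xs) // (q * 2))
    speed = q
    speed *= xs
    if q == xs != xs:
        xs *= xs % gain
        gain = (speed - 17) // 10
    log(speed)
    xs *= 34
    return value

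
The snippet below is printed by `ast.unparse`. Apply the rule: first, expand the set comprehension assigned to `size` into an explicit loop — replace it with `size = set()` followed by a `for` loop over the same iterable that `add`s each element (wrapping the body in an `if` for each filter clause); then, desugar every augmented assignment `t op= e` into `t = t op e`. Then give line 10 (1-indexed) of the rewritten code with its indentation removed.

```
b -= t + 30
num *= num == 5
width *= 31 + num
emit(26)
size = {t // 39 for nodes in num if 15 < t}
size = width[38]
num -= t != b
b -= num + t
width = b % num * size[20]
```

Transformed code:
b = b - (t + 30)
num = num * (num == 5)
width = width * (31 + num)
emit(26)
size = set()
for nodes in num:
    if 15 < t:
        size.add(t // 39)
size = width[38]
num = num - (t != b)
b = b - (num + t)
width = b % num * size[20]

num = num - (t != b)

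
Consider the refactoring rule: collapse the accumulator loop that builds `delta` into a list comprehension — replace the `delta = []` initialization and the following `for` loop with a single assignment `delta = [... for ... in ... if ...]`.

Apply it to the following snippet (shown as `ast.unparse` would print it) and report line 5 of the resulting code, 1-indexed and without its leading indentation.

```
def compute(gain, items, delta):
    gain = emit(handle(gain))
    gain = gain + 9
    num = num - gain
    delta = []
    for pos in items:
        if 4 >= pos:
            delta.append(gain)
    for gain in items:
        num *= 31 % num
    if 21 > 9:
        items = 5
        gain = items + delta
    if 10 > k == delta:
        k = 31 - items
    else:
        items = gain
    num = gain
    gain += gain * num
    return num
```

delta = [gain for pos in items if 4 >= pos]

Transformed code:
def compute(gain, items, delta):
    gain = emit(handle(gain))
    gain = gain + 9
    num = num - gain
    delta = [gain for pos in items if 4 >= pos]
    for gain in items:
        num *= 31 % num
    if 21 > 9:
        items = 5
        gain = items + delta
    if 10 > k == delta:
        k = 31 - items
    else:
        items = gain
    num = gain
    gain += gain * num
    return num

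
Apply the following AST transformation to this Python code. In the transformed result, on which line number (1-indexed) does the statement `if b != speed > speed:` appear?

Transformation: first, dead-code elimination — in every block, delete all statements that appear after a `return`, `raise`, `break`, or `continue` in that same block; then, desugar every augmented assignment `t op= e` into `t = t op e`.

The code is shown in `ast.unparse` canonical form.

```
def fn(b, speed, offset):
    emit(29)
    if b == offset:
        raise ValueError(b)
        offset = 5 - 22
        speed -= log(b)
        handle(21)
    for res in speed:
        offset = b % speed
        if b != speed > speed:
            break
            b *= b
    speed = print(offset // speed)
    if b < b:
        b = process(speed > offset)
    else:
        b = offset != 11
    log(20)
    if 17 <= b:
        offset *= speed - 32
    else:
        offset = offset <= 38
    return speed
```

7

Transformed code:
def fn(b, speed, offset):
    emit(29)
    if b == offset:
        raise ValueError(b)
    for res in speed:
        offset = b % speed
        if b != speed > speed:
            break
    speed = print(offset // speed)
    if b < b:
        b = process(speed > offset)
    else:
        b = offset != 11
    log(20)
    if 17 <= b:
        offset = offset * (speed - 32)
    else:
        offset = offset <= 38
    return speed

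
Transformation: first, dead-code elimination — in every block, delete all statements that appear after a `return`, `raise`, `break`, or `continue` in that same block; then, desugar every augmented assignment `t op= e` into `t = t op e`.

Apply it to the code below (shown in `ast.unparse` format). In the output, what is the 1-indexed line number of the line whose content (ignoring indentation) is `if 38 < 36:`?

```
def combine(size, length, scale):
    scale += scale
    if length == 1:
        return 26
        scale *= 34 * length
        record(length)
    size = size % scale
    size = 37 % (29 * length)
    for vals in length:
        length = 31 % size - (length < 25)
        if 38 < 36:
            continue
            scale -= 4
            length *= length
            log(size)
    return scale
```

Transformed code:
def combine(size, length, scale):
    scale = scale + scale
    if length == 1:
        return 26
    size = size % scale
    size = 37 % (29 * length)
    for vals in length:
        length = 31 % size - (length < 25)
        if 38 < 36:
            continue
    return scale

9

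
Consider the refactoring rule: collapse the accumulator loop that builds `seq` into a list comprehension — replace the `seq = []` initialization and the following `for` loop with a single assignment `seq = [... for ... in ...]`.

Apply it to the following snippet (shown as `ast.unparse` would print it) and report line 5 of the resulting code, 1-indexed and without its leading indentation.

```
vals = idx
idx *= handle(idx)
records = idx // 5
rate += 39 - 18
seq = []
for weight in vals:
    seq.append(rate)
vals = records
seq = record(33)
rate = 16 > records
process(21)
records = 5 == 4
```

seq = [rate for weight in vals]

Transformed code:
vals = idx
idx *= handle(idx)
records = idx // 5
rate += 39 - 18
seq = [rate for weight in vals]
vals = records
seq = record(33)
rate = 16 > records
process(21)
records = 5 == 4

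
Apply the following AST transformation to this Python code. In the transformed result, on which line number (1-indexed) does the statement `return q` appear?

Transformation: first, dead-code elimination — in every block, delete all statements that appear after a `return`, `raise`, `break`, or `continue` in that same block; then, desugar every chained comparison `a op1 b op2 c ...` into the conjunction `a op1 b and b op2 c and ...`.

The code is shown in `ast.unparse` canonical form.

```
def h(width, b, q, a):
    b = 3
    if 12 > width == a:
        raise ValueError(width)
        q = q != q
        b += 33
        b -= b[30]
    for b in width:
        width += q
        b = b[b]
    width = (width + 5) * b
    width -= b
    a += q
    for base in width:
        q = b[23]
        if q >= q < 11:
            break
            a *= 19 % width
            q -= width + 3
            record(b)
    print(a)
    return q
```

Transformed code:
def h(width, b, q, a):
    b = 3
    if 12 > width and width == a:
        raise ValueError(width)
    for b in width:
        width += q
        b = b[b]
    width = (width + 5) * b
    width -= b
    a += q
    for base in width:
        q = b[23]
        if q >= q and q < 11:
            break
    print(a)
    return q

16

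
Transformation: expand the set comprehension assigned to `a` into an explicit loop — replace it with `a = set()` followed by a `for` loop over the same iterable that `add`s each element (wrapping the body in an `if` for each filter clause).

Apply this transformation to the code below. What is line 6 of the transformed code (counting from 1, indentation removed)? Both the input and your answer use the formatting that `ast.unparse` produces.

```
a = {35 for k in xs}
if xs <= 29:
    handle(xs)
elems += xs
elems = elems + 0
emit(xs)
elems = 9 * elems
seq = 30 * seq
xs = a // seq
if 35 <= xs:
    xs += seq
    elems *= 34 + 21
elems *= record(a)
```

elems += xs

Transformed code:
a = set()
for k in xs:
    a.add(35)
if xs <= 29:
    handle(xs)
elems += xs
elems = elems + 0
emit(xs)
elems = 9 * elems
seq = 30 * seq
xs = a // seq
if 35 <= xs:
    xs += seq
    elems *= 34 + 21
elems *= record(a)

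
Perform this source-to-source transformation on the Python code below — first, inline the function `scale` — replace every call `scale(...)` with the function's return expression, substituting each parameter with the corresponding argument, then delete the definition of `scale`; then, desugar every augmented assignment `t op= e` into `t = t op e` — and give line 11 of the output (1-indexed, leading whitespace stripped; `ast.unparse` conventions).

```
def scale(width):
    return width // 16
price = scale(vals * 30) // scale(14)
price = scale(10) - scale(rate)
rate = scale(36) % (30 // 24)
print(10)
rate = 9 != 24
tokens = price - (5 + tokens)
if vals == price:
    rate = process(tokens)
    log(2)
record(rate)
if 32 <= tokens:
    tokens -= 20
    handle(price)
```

Transformed code:
price = vals * 30 // 16 // (14 // 16)
price = 10 // 16 - rate // 16
rate = 36 // 16 % (30 // 24)
print(10)
rate = 9 != 24
tokens = price - (5 + tokens)
if vals == price:
    rate = process(tokens)
    log(2)
record(rate)
if 32 <= tokens:
    tokens = tokens - 20
    handle(price)

if 32 <= tokens:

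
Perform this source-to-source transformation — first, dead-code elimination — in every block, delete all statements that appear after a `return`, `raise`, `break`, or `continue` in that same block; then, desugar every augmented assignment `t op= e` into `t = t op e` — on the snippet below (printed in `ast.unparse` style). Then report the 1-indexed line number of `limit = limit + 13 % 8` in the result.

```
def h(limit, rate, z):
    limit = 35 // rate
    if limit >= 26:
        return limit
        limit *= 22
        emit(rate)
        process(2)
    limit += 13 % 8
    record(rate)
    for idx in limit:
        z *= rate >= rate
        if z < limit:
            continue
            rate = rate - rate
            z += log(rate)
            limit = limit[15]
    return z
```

5

Transformed code:
def h(limit, rate, z):
    limit = 35 // rate
    if limit >= 26:
        return limit
    limit = limit + 13 % 8
    record(rate)
    for idx in limit:
        z = z * (rate >= rate)
        if z < limit:
            continue
    return z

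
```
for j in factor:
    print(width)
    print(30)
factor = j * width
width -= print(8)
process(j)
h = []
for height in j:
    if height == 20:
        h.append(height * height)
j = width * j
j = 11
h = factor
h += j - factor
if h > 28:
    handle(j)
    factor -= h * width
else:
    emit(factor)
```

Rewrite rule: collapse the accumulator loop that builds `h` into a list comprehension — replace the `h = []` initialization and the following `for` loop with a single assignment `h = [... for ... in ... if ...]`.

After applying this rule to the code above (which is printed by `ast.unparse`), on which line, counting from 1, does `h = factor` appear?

10

Transformed code:
for j in factor:
    print(width)
    print(30)
factor = j * width
width -= print(8)
process(j)
h = [height * height for height in j if height == 20]
j = width * j
j = 11
h = factor
h += j - factor
if h > 28:
    handle(j)
    factor -= h * width
else:
    emit(factor)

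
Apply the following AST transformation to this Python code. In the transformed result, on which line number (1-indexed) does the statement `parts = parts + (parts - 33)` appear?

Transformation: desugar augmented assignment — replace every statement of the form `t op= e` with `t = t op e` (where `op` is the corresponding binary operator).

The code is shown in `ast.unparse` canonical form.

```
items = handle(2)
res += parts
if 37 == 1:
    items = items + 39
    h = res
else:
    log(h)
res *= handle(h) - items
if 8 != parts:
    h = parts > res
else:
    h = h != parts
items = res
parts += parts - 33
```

Transformed code:
items = handle(2)
res = res + parts
if 37 == 1:
    items = items + 39
    h = res
else:
    log(h)
res = res * (handle(h) - items)
if 8 != parts:
    h = parts > res
else:
    h = h != parts
items = res
parts = parts + (parts - 33)

14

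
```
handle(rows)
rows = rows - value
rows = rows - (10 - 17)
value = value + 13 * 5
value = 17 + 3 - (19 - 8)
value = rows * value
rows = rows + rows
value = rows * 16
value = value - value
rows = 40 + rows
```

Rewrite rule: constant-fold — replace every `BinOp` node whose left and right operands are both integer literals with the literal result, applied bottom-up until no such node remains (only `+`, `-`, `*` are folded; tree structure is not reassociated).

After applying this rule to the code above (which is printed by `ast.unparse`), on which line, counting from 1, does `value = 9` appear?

5

Transformed code:
handle(rows)
rows = rows - value
rows = rows - -7
value = value + 65
value = 9
value = rows * value
rows = rows + rows
value = rows * 16
value = value - value
rows = 40 + rows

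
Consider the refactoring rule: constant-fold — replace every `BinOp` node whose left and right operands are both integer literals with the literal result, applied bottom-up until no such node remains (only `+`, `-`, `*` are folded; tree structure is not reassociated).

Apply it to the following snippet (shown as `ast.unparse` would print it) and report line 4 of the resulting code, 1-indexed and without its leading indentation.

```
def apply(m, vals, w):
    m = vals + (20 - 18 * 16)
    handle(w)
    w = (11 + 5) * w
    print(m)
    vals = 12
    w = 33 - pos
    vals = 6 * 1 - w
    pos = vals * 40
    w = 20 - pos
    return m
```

w = 16 * w

Transformed code:
def apply(m, vals, w):
    m = vals + -268
    handle(w)
    w = 16 * w
    print(m)
    vals = 12
    w = 33 - pos
    vals = 6 - w
    pos = vals * 40
    w = 20 - pos
    return m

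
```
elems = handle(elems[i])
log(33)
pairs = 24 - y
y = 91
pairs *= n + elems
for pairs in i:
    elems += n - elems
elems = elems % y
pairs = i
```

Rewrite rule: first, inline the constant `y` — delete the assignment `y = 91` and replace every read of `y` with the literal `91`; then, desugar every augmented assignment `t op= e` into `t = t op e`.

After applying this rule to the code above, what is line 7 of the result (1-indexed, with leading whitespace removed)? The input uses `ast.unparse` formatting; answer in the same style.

Transformed code:
elems = handle(elems[i])
log(33)
pairs = 24 - 91
pairs = pairs * (n + elems)
for pairs in i:
    elems = elems + (n - elems)
elems = elems % 91
pairs = i

elems = elems % 91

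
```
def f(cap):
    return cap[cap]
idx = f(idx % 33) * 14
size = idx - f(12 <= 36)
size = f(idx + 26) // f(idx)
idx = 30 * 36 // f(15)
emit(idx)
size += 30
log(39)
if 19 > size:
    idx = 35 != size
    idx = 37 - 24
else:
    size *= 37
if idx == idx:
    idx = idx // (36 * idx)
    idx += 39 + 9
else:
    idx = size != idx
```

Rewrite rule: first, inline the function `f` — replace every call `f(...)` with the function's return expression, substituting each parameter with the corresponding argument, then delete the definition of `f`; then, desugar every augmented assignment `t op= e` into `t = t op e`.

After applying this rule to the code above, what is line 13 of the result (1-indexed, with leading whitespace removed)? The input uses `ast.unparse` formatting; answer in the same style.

Transformed code:
idx = (idx % 33)[idx % 33] * 14
size = idx - (12 <= 36)[12 <= 36]
size = (idx + 26)[idx + 26] // idx[idx]
idx = 30 * 36 // 15[15]
emit(idx)
size = size + 30
log(39)
if 19 > size:
    idx = 35 != size
    idx = 37 - 24
else:
    size = size * 37
if idx == idx:
    idx = idx // (36 * idx)
    idx = idx + (39 + 9)
else:
    idx = size != idx

if idx == idx:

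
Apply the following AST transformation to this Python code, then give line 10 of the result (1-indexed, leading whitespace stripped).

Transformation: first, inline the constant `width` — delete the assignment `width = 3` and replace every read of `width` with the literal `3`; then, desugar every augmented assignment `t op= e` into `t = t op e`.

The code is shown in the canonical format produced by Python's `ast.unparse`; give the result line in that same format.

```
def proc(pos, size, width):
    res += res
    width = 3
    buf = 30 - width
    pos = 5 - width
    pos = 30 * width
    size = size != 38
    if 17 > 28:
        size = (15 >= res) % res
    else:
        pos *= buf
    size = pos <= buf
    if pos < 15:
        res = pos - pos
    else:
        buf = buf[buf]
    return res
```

pos = pos * buf

Transformed code:
def proc(pos, size, width):
    res = res + res
    buf = 30 - 3
    pos = 5 - 3
    pos = 30 * 3
    size = size != 38
    if 17 > 28:
        size = (15 >= res) % res
    else:
        pos = pos * buf
    size = pos <= buf
    if pos < 15:
        res = pos - pos
    else:
        buf = buf[buf]
    return res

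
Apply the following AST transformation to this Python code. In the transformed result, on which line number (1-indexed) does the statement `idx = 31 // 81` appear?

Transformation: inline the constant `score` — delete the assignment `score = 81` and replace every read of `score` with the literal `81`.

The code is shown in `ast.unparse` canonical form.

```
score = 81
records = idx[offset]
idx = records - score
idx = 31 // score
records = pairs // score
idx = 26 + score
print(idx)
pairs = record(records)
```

Transformed code:
records = idx[offset]
idx = records - 81
idx = 31 // 81
records = pairs // 81
idx = 26 + 81
print(idx)
pairs = record(records)

3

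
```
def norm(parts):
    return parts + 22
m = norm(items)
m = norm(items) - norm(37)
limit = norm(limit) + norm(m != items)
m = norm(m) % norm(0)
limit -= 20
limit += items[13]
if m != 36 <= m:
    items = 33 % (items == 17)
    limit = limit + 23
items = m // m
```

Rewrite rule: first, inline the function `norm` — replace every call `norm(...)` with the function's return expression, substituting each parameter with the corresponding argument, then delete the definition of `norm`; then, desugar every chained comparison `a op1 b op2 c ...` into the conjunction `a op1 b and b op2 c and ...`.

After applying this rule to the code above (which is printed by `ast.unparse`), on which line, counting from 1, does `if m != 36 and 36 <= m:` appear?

Transformed code:
m = items + 22
m = items + 22 - (37 + 22)
limit = limit + 22 + ((m != items) + 22)
m = (m + 22) % (0 + 22)
limit -= 20
limit += items[13]
if m != 36 and 36 <= m:
    items = 33 % (items == 17)
    limit = limit + 23
items = m // m

7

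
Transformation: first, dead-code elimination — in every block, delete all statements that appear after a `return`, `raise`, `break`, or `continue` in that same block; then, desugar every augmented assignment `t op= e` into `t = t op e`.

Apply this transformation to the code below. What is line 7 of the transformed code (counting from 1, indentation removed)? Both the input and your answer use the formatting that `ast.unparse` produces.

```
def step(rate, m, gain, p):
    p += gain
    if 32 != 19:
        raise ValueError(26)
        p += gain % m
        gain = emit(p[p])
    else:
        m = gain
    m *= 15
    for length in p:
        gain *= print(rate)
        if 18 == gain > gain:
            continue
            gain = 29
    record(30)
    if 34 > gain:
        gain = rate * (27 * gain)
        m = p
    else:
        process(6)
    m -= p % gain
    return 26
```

Transformed code:
def step(rate, m, gain, p):
    p = p + gain
    if 32 != 19:
        raise ValueError(26)
    else:
        m = gain
    m = m * 15
    for length in p:
        gain = gain * print(rate)
        if 18 == gain > gain:
            continue
    record(30)
    if 34 > gain:
        gain = rate * (27 * gain)
        m = p
    else:
        process(6)
    m = m - p % gain
    return 26

m = m * 15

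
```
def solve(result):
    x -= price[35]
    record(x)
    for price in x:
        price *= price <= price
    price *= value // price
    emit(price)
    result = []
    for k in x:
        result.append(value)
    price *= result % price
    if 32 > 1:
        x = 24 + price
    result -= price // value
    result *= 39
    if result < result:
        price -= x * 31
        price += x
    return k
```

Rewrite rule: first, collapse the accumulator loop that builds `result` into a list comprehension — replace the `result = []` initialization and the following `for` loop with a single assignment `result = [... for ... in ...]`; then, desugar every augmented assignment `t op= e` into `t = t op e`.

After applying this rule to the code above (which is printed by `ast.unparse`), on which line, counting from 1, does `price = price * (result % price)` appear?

9

Transformed code:
def solve(result):
    x = x - price[35]
    record(x)
    for price in x:
        price = price * (price <= price)
    price = price * (value // price)
    emit(price)
    result = [value for k in x]
    price = price * (result % price)
    if 32 > 1:
        x = 24 + price
    result = result - price // value
    result = result * 39
    if result < result:
        price = price - x * 31
        price = price + x
    return k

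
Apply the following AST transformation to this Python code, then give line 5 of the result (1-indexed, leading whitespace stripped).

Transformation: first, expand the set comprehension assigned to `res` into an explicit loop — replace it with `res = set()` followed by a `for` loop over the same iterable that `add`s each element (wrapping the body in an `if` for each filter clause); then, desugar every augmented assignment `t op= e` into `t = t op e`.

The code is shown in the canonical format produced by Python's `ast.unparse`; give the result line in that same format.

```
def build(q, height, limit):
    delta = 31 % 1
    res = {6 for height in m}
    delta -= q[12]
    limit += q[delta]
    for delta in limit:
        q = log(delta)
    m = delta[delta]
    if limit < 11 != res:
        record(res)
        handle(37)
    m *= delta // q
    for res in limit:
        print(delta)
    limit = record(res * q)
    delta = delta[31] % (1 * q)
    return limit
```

Transformed code:
def build(q, height, limit):
    delta = 31 % 1
    res = set()
    for height in m:
        res.add(6)
    delta = delta - q[12]
    limit = limit + q[delta]
    for delta in limit:
        q = log(delta)
    m = delta[delta]
    if limit < 11 != res:
        record(res)
        handle(37)
    m = m * (delta // q)
    for res in limit:
        print(delta)
    limit = record(res * q)
    delta = delta[31] % (1 * q)
    return limit

res.add(6)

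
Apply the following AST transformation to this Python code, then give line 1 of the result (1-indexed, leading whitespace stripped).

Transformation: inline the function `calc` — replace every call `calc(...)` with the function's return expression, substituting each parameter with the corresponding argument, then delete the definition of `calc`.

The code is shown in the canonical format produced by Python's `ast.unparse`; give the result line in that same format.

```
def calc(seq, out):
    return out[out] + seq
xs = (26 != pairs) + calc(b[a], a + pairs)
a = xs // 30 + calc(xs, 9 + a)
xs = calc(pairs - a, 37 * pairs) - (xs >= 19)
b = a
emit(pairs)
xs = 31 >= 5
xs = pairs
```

xs = (26 != pairs) + ((a + pairs)[a + pairs] + b[a])

Transformed code:
xs = (26 != pairs) + ((a + pairs)[a + pairs] + b[a])
a = xs // 30 + ((9 + a)[9 + a] + xs)
xs = (37 * pairs)[37 * pairs] + (pairs - a) - (xs >= 19)
b = a
emit(pairs)
xs = 31 >= 5
xs = pairs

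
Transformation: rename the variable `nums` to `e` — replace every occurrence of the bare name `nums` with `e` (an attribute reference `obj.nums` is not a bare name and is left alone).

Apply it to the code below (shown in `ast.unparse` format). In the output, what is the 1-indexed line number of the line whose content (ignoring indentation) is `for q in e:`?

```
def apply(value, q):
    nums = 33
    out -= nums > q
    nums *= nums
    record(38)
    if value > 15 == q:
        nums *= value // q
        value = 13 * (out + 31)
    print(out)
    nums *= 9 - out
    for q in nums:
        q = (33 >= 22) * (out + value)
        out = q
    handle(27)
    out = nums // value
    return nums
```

11

Transformed code:
def apply(value, q):
    e = 33
    out -= e > q
    e *= e
    record(38)
    if value > 15 == q:
        e *= value // q
        value = 13 * (out + 31)
    print(out)
    e *= 9 - out
    for q in e:
        q = (33 >= 22) * (out + value)
        out = q
    handle(27)
    out = e // value
    return e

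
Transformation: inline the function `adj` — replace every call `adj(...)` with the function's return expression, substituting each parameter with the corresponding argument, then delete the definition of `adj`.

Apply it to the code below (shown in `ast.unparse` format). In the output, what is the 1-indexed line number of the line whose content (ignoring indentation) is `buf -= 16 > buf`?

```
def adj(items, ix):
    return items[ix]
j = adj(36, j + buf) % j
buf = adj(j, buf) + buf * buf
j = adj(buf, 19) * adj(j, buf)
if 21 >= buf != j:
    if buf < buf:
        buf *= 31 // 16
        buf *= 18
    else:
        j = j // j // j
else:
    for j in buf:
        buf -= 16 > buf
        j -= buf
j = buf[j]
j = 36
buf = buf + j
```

12

Transformed code:
j = 36[j + buf] % j
buf = j[buf] + buf * buf
j = buf[19] * j[buf]
if 21 >= buf != j:
    if buf < buf:
        buf *= 31 // 16
        buf *= 18
    else:
        j = j // j // j
else:
    for j in buf:
        buf -= 16 > buf
        j -= buf
j = buf[j]
j = 36
buf = buf + j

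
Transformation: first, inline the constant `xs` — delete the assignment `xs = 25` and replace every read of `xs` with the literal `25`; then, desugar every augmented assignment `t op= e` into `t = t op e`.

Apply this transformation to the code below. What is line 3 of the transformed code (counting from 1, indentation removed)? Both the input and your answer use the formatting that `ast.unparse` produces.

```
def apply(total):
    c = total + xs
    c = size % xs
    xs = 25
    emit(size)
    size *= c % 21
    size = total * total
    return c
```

Transformed code:
def apply(total):
    c = total + 25
    c = size % 25
    emit(size)
    size = size * (c % 21)
    size = total * total
    return c

c = size % 25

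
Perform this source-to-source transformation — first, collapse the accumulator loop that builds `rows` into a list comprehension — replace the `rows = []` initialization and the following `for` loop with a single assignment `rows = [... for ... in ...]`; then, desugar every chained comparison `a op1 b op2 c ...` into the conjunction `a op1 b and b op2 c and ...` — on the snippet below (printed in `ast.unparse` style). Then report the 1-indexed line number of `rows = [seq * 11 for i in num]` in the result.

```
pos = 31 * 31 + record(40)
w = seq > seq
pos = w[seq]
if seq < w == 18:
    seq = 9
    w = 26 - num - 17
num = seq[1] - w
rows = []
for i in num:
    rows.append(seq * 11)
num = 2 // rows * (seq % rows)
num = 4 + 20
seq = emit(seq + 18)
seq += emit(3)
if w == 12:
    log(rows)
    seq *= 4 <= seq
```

Transformed code:
pos = 31 * 31 + record(40)
w = seq > seq
pos = w[seq]
if seq < w and w == 18:
    seq = 9
    w = 26 - num - 17
num = seq[1] - w
rows = [seq * 11 for i in num]
num = 2 // rows * (seq % rows)
num = 4 + 20
seq = emit(seq + 18)
seq += emit(3)
if w == 12:
    log(rows)
    seq *= 4 <= seq

8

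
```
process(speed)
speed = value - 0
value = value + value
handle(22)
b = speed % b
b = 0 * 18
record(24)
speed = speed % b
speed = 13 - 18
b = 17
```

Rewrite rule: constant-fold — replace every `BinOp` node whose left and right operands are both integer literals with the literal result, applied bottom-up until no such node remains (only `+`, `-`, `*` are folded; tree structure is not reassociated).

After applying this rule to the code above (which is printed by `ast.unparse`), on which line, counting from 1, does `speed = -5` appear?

9

Transformed code:
process(speed)
speed = value - 0
value = value + value
handle(22)
b = speed % b
b = 0
record(24)
speed = speed % b
speed = -5
b = 17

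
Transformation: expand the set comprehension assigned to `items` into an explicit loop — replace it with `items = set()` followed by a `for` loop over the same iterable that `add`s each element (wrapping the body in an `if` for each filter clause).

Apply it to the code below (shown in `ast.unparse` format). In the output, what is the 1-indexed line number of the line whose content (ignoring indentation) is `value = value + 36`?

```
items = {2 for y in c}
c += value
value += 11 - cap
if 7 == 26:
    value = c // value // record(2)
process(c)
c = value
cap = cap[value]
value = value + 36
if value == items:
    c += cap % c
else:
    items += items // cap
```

Transformed code:
items = set()
for y in c:
    items.add(2)
c += value
value += 11 - cap
if 7 == 26:
    value = c // value // record(2)
process(c)
c = value
cap = cap[value]
value = value + 36
if value == items:
    c += cap % c
else:
    items += items // cap

11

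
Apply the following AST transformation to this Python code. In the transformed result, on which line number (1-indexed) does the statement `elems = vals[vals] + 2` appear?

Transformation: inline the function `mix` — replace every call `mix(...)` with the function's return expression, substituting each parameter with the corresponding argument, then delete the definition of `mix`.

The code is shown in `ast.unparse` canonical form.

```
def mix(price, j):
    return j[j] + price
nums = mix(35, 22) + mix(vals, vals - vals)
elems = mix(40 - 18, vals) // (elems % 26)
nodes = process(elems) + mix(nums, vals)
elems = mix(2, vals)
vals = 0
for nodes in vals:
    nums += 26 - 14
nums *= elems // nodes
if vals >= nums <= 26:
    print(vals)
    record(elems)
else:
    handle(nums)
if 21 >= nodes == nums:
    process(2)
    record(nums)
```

Transformed code:
nums = 22[22] + 35 + ((vals - vals)[vals - vals] + vals)
elems = (vals[vals] + (40 - 18)) // (elems % 26)
nodes = process(elems) + (vals[vals] + nums)
elems = vals[vals] + 2
vals = 0
for nodes in vals:
    nums += 26 - 14
nums *= elems // nodes
if vals >= nums <= 26:
    print(vals)
    record(elems)
else:
    handle(nums)
if 21 >= nodes == nums:
    process(2)
    record(nums)

4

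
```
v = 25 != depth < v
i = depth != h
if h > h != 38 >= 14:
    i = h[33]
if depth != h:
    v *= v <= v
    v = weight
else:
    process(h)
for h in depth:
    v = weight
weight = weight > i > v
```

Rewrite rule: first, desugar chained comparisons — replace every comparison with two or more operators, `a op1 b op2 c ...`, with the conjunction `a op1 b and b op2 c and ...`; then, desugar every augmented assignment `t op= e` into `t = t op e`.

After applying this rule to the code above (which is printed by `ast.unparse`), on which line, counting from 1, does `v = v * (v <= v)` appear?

6

Transformed code:
v = 25 != depth and depth < v
i = depth != h
if h > h and h != 38 and (38 >= 14):
    i = h[33]
if depth != h:
    v = v * (v <= v)
    v = weight
else:
    process(h)
for h in depth:
    v = weight
weight = weight > i and i > v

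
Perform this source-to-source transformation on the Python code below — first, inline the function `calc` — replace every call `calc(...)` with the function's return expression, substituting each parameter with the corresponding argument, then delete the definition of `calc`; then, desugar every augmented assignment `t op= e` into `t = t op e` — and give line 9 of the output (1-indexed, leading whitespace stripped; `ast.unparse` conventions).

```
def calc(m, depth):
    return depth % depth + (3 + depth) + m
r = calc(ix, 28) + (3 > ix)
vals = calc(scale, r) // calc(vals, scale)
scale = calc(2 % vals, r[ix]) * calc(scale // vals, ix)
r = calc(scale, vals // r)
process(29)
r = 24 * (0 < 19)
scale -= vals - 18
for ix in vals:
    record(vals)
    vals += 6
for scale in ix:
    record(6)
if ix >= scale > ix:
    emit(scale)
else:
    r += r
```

record(vals)

Transformed code:
r = 28 % 28 + (3 + 28) + ix + (3 > ix)
vals = (r % r + (3 + r) + scale) // (scale % scale + (3 + scale) + vals)
scale = (r[ix] % r[ix] + (3 + r[ix]) + 2 % vals) * (ix % ix + (3 + ix) + scale // vals)
r = vals // r % (vals // r) + (3 + vals // r) + scale
process(29)
r = 24 * (0 < 19)
scale = scale - (vals - 18)
for ix in vals:
    record(vals)
    vals = vals + 6
for scale in ix:
    record(6)
if ix >= scale > ix:
    emit(scale)
else:
    r = r + r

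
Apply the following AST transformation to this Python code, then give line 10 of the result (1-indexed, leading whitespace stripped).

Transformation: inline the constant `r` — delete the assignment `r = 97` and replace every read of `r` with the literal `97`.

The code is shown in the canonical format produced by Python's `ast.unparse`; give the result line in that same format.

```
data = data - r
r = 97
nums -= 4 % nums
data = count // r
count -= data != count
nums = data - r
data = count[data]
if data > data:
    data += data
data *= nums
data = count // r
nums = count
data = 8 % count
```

Transformed code:
data = data - 97
nums -= 4 % nums
data = count // 97
count -= data != count
nums = data - 97
data = count[data]
if data > data:
    data += data
data *= nums
data = count // 97
nums = count
data = 8 % count

data = count // 97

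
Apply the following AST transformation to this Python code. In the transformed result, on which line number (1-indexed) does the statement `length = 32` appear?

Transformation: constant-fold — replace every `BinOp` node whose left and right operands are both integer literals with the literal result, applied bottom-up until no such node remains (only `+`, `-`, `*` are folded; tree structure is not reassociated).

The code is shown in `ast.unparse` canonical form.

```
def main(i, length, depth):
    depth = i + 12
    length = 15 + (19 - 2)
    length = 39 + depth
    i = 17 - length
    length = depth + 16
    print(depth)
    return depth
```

3

Transformed code:
def main(i, length, depth):
    depth = i + 12
    length = 32
    length = 39 + depth
    i = 17 - length
    length = depth + 16
    print(depth)
    return depth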